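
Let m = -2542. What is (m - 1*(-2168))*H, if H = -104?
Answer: 38896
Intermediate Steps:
(m - 1*(-2168))*H = (-2542 - 1*(-2168))*(-104) = (-2542 + 2168)*(-104) = -374*(-104) = 38896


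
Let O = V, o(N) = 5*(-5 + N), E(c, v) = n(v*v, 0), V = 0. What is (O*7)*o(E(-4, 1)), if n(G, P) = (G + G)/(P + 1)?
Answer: 0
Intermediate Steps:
n(G, P) = 2*G/(1 + P) (n(G, P) = (2*G)/(1 + P) = 2*G/(1 + P))
E(c, v) = 2*v**2 (E(c, v) = 2*(v*v)/(1 + 0) = 2*v**2/1 = 2*v**2*1 = 2*v**2)
o(N) = -25 + 5*N
O = 0
(O*7)*o(E(-4, 1)) = (0*7)*(-25 + 5*(2*1**2)) = 0*(-25 + 5*(2*1)) = 0*(-25 + 5*2) = 0*(-25 + 10) = 0*(-15) = 0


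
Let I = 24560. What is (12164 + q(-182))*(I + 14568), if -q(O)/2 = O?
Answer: 490195584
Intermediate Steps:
q(O) = -2*O
(12164 + q(-182))*(I + 14568) = (12164 - 2*(-182))*(24560 + 14568) = (12164 + 364)*39128 = 12528*39128 = 490195584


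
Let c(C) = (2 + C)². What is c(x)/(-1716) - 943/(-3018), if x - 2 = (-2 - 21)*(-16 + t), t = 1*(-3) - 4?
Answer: -10971313/66396 ≈ -165.24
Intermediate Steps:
t = -7 (t = -3 - 4 = -7)
x = 531 (x = 2 + (-2 - 21)*(-16 - 7) = 2 - 23*(-23) = 2 + 529 = 531)
c(x)/(-1716) - 943/(-3018) = (2 + 531)²/(-1716) - 943/(-3018) = 533²*(-1/1716) - 943*(-1/3018) = 284089*(-1/1716) + 943/3018 = -21853/132 + 943/3018 = -10971313/66396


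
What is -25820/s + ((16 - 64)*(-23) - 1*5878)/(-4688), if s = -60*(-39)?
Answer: -2746825/274248 ≈ -10.016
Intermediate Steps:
s = 2340
-25820/s + ((16 - 64)*(-23) - 1*5878)/(-4688) = -25820/2340 + ((16 - 64)*(-23) - 1*5878)/(-4688) = -25820*1/2340 + (-48*(-23) - 5878)*(-1/4688) = -1291/117 + (1104 - 5878)*(-1/4688) = -1291/117 - 4774*(-1/4688) = -1291/117 + 2387/2344 = -2746825/274248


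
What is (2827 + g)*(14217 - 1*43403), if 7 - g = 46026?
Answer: 1260601712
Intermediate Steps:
g = -46019 (g = 7 - 1*46026 = 7 - 46026 = -46019)
(2827 + g)*(14217 - 1*43403) = (2827 - 46019)*(14217 - 1*43403) = -43192*(14217 - 43403) = -43192*(-29186) = 1260601712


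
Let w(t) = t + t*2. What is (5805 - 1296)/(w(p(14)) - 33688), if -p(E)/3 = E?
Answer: -4509/33814 ≈ -0.13335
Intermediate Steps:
p(E) = -3*E
w(t) = 3*t (w(t) = t + 2*t = 3*t)
(5805 - 1296)/(w(p(14)) - 33688) = (5805 - 1296)/(3*(-3*14) - 33688) = 4509/(3*(-42) - 33688) = 4509/(-126 - 33688) = 4509/(-33814) = 4509*(-1/33814) = -4509/33814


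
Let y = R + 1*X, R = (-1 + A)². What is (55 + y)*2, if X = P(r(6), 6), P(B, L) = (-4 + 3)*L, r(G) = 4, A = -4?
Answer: 148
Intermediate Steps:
P(B, L) = -L
X = -6 (X = -1*6 = -6)
R = 25 (R = (-1 - 4)² = (-5)² = 25)
y = 19 (y = 25 + 1*(-6) = 25 - 6 = 19)
(55 + y)*2 = (55 + 19)*2 = 74*2 = 148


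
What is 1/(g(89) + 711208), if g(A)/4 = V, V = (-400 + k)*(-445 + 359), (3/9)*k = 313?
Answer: 1/525792 ≈ 1.9019e-6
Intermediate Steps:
k = 939 (k = 3*313 = 939)
V = -46354 (V = (-400 + 939)*(-445 + 359) = 539*(-86) = -46354)
g(A) = -185416 (g(A) = 4*(-46354) = -185416)
1/(g(89) + 711208) = 1/(-185416 + 711208) = 1/525792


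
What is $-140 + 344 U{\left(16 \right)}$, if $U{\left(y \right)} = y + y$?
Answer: $10868$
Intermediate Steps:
$U{\left(y \right)} = 2 y$
$-140 + 344 U{\left(16 \right)} = -140 + 344 \cdot 2 \cdot 16 = -140 + 344 \cdot 32 = -140 + 11008 = 10868$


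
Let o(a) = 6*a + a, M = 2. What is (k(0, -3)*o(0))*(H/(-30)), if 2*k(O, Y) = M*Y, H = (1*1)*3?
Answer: 0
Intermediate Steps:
o(a) = 7*a
H = 3 (H = 1*3 = 3)
k(O, Y) = Y (k(O, Y) = (2*Y)/2 = Y)
(k(0, -3)*o(0))*(H/(-30)) = (-21*0)*(3/(-30)) = (-3*0)*(3*(-1/30)) = 0*(-⅒) = 0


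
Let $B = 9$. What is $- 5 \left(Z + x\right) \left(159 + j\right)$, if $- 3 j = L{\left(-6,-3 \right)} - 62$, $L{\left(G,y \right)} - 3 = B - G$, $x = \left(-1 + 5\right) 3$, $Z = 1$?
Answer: $- \frac{33865}{3} \approx -11288.0$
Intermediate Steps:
$x = 12$ ($x = 4 \cdot 3 = 12$)
$L{\left(G,y \right)} = 12 - G$ ($L{\left(G,y \right)} = 3 - \left(-9 + G\right) = 12 - G$)
$j = \frac{44}{3}$ ($j = - \frac{\left(12 - -6\right) - 62}{3} = - \frac{\left(12 + 6\right) - 62}{3} = - \frac{18 - 62}{3} = \left(- \frac{1}{3}\right) \left(-44\right) = \frac{44}{3} \approx 14.667$)
$- 5 \left(Z + x\right) \left(159 + j\right) = - 5 \left(1 + 12\right) \left(159 + \frac{44}{3}\right) = \left(-5\right) 13 \cdot \frac{521}{3} = \left(-65\right) \frac{521}{3} = - \frac{33865}{3}$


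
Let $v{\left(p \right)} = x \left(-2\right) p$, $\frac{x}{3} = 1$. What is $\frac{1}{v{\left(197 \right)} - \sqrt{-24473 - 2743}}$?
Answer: $\frac{i}{6 \left(- 197 i + 6 \sqrt{21}\right)} \approx -0.00082986 + 0.00011582 i$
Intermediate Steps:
$x = 3$ ($x = 3 \cdot 1 = 3$)
$v{\left(p \right)} = - 6 p$ ($v{\left(p \right)} = 3 \left(-2\right) p = - 6 p$)
$\frac{1}{v{\left(197 \right)} - \sqrt{-24473 - 2743}} = \frac{1}{\left(-6\right) 197 - \sqrt{-24473 - 2743}} = \frac{1}{-1182 - \sqrt{-27216}} = \frac{1}{-1182 - 36 i \sqrt{21}}$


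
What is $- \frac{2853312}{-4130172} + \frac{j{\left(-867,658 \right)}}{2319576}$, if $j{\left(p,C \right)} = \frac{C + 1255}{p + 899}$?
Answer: $\frac{5883307504495}{8515775864064} \approx 0.69087$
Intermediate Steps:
$j{\left(p,C \right)} = \frac{1255 + C}{899 + p}$
$- \frac{2853312}{-4130172} + \frac{j{\left(-867,658 \right)}}{2319576} = - \frac{2853312}{-4130172} + \frac{\frac{1}{899 - 867} \left(1255 + 658\right)}{2319576} = \left(-2853312\right) \left(- \frac{1}{4130172}\right) + \frac{1}{32} \cdot 1913 \cdot \frac{1}{2319576} = \frac{237776}{344181} + \frac{1}{32} \cdot 1913 \cdot \frac{1}{2319576} = \frac{237776}{344181} + \frac{1913}{32} \cdot \frac{1}{2319576} = \frac{237776}{344181} + \frac{1913}{74226432} = \frac{5883307504495}{8515775864064}$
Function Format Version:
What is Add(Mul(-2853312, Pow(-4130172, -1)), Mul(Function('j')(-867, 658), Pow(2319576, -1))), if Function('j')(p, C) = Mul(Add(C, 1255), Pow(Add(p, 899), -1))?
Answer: Rational(5883307504495, 8515775864064) ≈ 0.69087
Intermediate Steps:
Function('j')(p, C) = Mul(Pow(Add(899, p), -1), Add(1255, C)) (Function('j')(p, C) = Mul(Add(1255, C), Pow(Add(899, p), -1)) = Mul(Pow(Add(899, p), -1), Add(1255, C)))
Add(Mul(-2853312, Pow(-4130172, -1)), Mul(Function('j')(-867, 658), Pow(2319576, -1))) = Add(Mul(-2853312, Pow(-4130172, -1)), Mul(Mul(Pow(Add(899, -867), -1), Add(1255, 658)), Pow(2319576, -1))) = Add(Mul(-2853312, Rational(-1, 4130172)), Mul(Mul(Pow(32, -1), 1913), Rational(1, 2319576))) = Add(Rational(237776, 344181), Mul(Mul(Rational(1, 32), 1913), Rational(1, 2319576))) = Add(Rational(237776, 344181), Mul(Rational(1913, 32), Rational(1, 2319576))) = Add(Rational(237776, 344181), Rational(1913, 74226432)) = Rational(5883307504495, 8515775864064)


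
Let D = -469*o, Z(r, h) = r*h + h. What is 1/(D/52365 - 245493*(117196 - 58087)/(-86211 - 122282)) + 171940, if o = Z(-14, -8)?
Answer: 130648655015775093725/759850267563437 ≈ 1.7194e+5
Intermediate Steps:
Z(r, h) = h + h*r (Z(r, h) = h*r + h = h + h*r)
o = 104 (o = -8*(1 - 14) = -8*(-13) = 104)
D = -48776 (D = -469*104 = -48776)
1/(D/52365 - 245493*(117196 - 58087)/(-86211 - 122282)) + 171940 = 1/(-48776/52365 - 245493*(117196 - 58087)/(-86211 - 122282)) + 171940 = 1/(-48776*1/52365 - 245493/((-208493/59109))) + 171940 = 1/(-48776/52365 - 245493/((-208493*1/59109))) + 171940 = 1/(-48776/52365 - 245493/(-208493/59109)) + 171940 = 1/(-48776/52365 - 245493*(-59109/208493)) + 171940 = 1/(-48776/52365 + 14510845737/208493) + 171940 = 1/(759850267563437/10917735945) + 171940 = 10917735945/759850267563437 + 171940 = 130648655015775093725/759850267563437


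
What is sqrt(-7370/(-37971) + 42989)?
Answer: sqrt(6886853804891)/12657 ≈ 207.34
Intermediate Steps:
sqrt(-7370/(-37971) + 42989) = sqrt(-7370*(-1/37971) + 42989) = sqrt(7370/37971 + 42989) = sqrt(1632342689/37971) = sqrt(6886853804891)/12657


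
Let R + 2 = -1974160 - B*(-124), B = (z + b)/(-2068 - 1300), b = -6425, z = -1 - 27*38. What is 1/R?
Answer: -421/831006696 ≈ -5.0661e-7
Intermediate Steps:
z = -1027 (z = -1 - 1026 = -1027)
B = 1863/842 (B = (-1027 - 6425)/(-2068 - 1300) = -7452/(-3368) = -7452*(-1/3368) = 1863/842 ≈ 2.2126)
R = -831006696/421 (R = -2 + (-1974160 - 1863*(-124)/842) = -2 + (-1974160 - 1*(-115506/421)) = -2 + (-1974160 + 115506/421) = -2 - 831005854/421 = -831006696/421 ≈ -1.9739e+6)
1/R = 1/(-831006696/421) = -421/831006696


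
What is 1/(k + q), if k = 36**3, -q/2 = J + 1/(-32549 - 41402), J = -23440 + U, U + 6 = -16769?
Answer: 73951/9398136788 ≈ 7.8687e-6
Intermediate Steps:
U = -16775 (U = -6 - 16769 = -16775)
J = -40215 (J = -23440 - 16775 = -40215)
q = 5947878932/73951 (q = -2*(-40215 + 1/(-32549 - 41402)) = -2*(-40215 + 1/(-73951)) = -2*(-40215 - 1/73951) = -2*(-2973939466/73951) = 5947878932/73951 ≈ 80430.)
k = 46656
1/(k + q) = 1/(46656 + 5947878932/73951) = 1/(9398136788/73951) = 73951/9398136788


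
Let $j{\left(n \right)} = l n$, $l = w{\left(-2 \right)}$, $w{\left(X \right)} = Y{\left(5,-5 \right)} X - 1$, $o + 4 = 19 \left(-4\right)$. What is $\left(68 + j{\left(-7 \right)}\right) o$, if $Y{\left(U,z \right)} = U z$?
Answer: $22000$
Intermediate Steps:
$o = -80$ ($o = -4 + 19 \left(-4\right) = -4 - 76 = -80$)
$w{\left(X \right)} = -1 - 25 X$ ($w{\left(X \right)} = 5 \left(-5\right) X - 1 = - 25 X - 1 = -1 - 25 X$)
$l = 49$ ($l = -1 - -50 = -1 + 50 = 49$)
$j{\left(n \right)} = 49 n$
$\left(68 + j{\left(-7 \right)}\right) o = \left(68 + 49 \left(-7\right)\right) \left(-80\right) = \left(68 - 343\right) \left(-80\right) = \left(-275\right) \left(-80\right) = 22000$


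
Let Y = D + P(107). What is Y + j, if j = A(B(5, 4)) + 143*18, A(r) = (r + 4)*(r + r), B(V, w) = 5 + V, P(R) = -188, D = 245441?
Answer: 248107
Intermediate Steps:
A(r) = 2*r*(4 + r) (A(r) = (4 + r)*(2*r) = 2*r*(4 + r))
Y = 245253 (Y = 245441 - 188 = 245253)
j = 2854 (j = 2*(5 + 5)*(4 + (5 + 5)) + 143*18 = 2*10*(4 + 10) + 2574 = 2*10*14 + 2574 = 280 + 2574 = 2854)
Y + j = 245253 + 2854 = 248107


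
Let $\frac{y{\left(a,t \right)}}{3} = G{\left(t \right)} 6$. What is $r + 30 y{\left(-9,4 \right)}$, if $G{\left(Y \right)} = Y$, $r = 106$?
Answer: $2266$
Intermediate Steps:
$y{\left(a,t \right)} = 18 t$ ($y{\left(a,t \right)} = 3 t 6 = 3 \cdot 6 t = 18 t$)
$r + 30 y{\left(-9,4 \right)} = 106 + 30 \cdot 18 \cdot 4 = 106 + 30 \cdot 72 = 106 + 2160 = 2266$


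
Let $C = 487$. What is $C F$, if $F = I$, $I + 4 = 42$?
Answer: $18506$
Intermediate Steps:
$I = 38$ ($I = -4 + 42 = 38$)
$F = 38$
$C F = 487 \cdot 38 = 18506$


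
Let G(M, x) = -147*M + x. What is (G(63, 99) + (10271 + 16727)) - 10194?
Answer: 7642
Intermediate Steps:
G(M, x) = x - 147*M
(G(63, 99) + (10271 + 16727)) - 10194 = ((99 - 147*63) + (10271 + 16727)) - 10194 = ((99 - 9261) + 26998) - 10194 = (-9162 + 26998) - 10194 = 17836 - 10194 = 7642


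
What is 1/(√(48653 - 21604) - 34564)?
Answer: -34564/1194643047 - √27049/1194643047 ≈ -2.9070e-5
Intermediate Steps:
1/(√(48653 - 21604) - 34564) = 1/(√27049 - 34564) = 1/(-34564 + √27049)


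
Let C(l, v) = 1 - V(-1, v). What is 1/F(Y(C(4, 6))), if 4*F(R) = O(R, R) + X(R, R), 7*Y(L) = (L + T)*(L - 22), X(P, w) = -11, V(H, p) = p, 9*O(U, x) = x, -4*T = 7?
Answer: -112/227 ≈ -0.49339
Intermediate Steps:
T = -7/4 (T = -¼*7 = -7/4 ≈ -1.7500)
O(U, x) = x/9
C(l, v) = 1 - v
Y(L) = (-22 + L)*(-7/4 + L)/7 (Y(L) = ((L - 7/4)*(L - 22))/7 = ((-7/4 + L)*(-22 + L))/7 = ((-22 + L)*(-7/4 + L))/7 = (-22 + L)*(-7/4 + L)/7)
F(R) = -11/4 + R/36 (F(R) = (R/9 - 11)/4 = (-11 + R/9)/4 = -11/4 + R/36)
1/F(Y(C(4, 6))) = 1/(-11/4 + (11/2 - 95*(1 - 1*6)/28 + (1 - 1*6)²/7)/36) = 1/(-11/4 + (11/2 - 95*(1 - 6)/28 + (1 - 6)²/7)/36) = 1/(-11/4 + (11/2 - 95/28*(-5) + (⅐)*(-5)²)/36) = 1/(-11/4 + (11/2 + 475/28 + (⅐)*25)/36) = 1/(-11/4 + (11/2 + 475/28 + 25/7)/36) = 1/(-11/4 + (1/36)*(729/28)) = 1/(-11/4 + 81/112) = 1/(-227/112) = -112/227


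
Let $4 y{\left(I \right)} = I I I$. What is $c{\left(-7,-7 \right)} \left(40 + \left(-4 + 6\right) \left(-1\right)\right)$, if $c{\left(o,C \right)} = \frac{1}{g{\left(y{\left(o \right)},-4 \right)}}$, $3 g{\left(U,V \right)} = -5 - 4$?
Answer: $- \frac{38}{3} \approx -12.667$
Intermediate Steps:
$y{\left(I \right)} = \frac{I^{3}}{4}$ ($y{\left(I \right)} = \frac{I I I}{4} = \frac{I^{2} I}{4} = \frac{I^{3}}{4}$)
$g{\left(U,V \right)} = -3$ ($g{\left(U,V \right)} = \frac{-5 - 4}{3} = \frac{1}{3} \left(-9\right) = -3$)
$c{\left(o,C \right)} = - \frac{1}{3}$ ($c{\left(o,C \right)} = \frac{1}{-3} = - \frac{1}{3}$)
$c{\left(-7,-7 \right)} \left(40 + \left(-4 + 6\right) \left(-1\right)\right) = - \frac{40 + \left(-4 + 6\right) \left(-1\right)}{3} = - \frac{40 + 2 \left(-1\right)}{3} = - \frac{40 - 2}{3} = \left(- \frac{1}{3}\right) 38 = - \frac{38}{3}$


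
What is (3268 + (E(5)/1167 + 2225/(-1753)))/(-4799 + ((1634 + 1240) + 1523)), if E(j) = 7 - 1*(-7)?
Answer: -6682942235/822391902 ≈ -8.1262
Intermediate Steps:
E(j) = 14 (E(j) = 7 + 7 = 14)
(3268 + (E(5)/1167 + 2225/(-1753)))/(-4799 + ((1634 + 1240) + 1523)) = (3268 + (14/1167 + 2225/(-1753)))/(-4799 + ((1634 + 1240) + 1523)) = (3268 + (14*(1/1167) + 2225*(-1/1753)))/(-4799 + (2874 + 1523)) = (3268 + (14/1167 - 2225/1753))/(-4799 + 4397) = (3268 - 2572033/2045751)/(-402) = (6682942235/2045751)*(-1/402) = -6682942235/822391902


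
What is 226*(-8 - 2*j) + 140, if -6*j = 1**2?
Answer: -4778/3 ≈ -1592.7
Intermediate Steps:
j = -1/6 (j = -1/6*1**2 = -1/6*1 = -1/6 ≈ -0.16667)
226*(-8 - 2*j) + 140 = 226*(-8 - 2*(-1/6)) + 140 = 226*(-8 + 1/3) + 140 = 226*(-23/3) + 140 = -5198/3 + 140 = -4778/3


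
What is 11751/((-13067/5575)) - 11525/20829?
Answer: -1364696400100/272172543 ≈ -5014.1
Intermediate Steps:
11751/((-13067/5575)) - 11525/20829 = 11751/((-13067*1/5575)) - 11525*1/20829 = 11751/(-13067/5575) - 11525/20829 = 11751*(-5575/13067) - 11525/20829 = -65511825/13067 - 11525/20829 = -1364696400100/272172543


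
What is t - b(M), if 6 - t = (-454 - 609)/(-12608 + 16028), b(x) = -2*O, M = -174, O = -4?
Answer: -5777/3420 ≈ -1.6892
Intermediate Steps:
b(x) = 8 (b(x) = -2*(-4) = 8)
t = 21583/3420 (t = 6 - (-454 - 609)/(-12608 + 16028) = 6 - (-1063)/3420 = 6 - 1*(-1063/3420) = 6 + 1063/3420 = 21583/3420 ≈ 6.3108)
t - b(M) = 21583/3420 - 1*8 = 21583/3420 - 8 = -5777/3420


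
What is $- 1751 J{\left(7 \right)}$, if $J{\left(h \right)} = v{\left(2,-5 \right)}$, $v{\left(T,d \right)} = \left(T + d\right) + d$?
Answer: $14008$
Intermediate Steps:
$v{\left(T,d \right)} = T + 2 d$
$J{\left(h \right)} = -8$ ($J{\left(h \right)} = 2 + 2 \left(-5\right) = 2 - 10 = -8$)
$- 1751 J{\left(7 \right)} = \left(-1751\right) \left(-8\right) = 14008$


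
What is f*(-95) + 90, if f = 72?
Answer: -6750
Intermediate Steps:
f*(-95) + 90 = 72*(-95) + 90 = -6840 + 90 = -6750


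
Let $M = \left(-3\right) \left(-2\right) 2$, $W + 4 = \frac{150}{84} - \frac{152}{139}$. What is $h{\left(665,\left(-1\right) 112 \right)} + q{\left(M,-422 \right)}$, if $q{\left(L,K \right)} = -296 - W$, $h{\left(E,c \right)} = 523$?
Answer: $\frac{448179}{1946} \approx 230.31$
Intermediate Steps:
$W = - \frac{6437}{1946}$ ($W = -4 + \left(\frac{150}{84} - \frac{152}{139}\right) = -4 + \left(150 \cdot \frac{1}{84} - \frac{152}{139}\right) = -4 + \left(\frac{25}{14} - \frac{152}{139}\right) = -4 + \frac{1347}{1946} = - \frac{6437}{1946} \approx -3.3078$)
$M = 12$ ($M = 6 \cdot 2 = 12$)
$q{\left(L,K \right)} = - \frac{569579}{1946}$ ($q{\left(L,K \right)} = -296 - - \frac{6437}{1946} = -296 + \frac{6437}{1946} = - \frac{569579}{1946}$)
$h{\left(665,\left(-1\right) 112 \right)} + q{\left(M,-422 \right)} = 523 - \frac{569579}{1946} = \frac{448179}{1946}$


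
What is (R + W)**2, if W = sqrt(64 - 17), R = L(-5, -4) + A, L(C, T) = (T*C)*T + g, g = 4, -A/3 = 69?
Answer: (-283 + sqrt(47))**2 ≈ 76256.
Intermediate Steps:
A = -207 (A = -3*69 = -207)
L(C, T) = 4 + C*T**2 (L(C, T) = (T*C)*T + 4 = (C*T)*T + 4 = C*T**2 + 4 = 4 + C*T**2)
R = -283 (R = (4 - 5*(-4)**2) - 207 = (4 - 5*16) - 207 = (4 - 80) - 207 = -76 - 207 = -283)
W = sqrt(47) ≈ 6.8557
(R + W)**2 = (-283 + sqrt(47))**2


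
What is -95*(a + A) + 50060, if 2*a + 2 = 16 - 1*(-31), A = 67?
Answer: 83115/2 ≈ 41558.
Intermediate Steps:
a = 45/2 (a = -1 + (16 - 1*(-31))/2 = -1 + (16 + 31)/2 = -1 + (½)*47 = -1 + 47/2 = 45/2 ≈ 22.500)
-95*(a + A) + 50060 = -95*(45/2 + 67) + 50060 = -95*179/2 + 50060 = -17005/2 + 50060 = 83115/2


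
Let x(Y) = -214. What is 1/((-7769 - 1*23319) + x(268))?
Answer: -1/31302 ≈ -3.1947e-5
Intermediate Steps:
1/((-7769 - 1*23319) + x(268)) = 1/((-7769 - 1*23319) - 214) = 1/((-7769 - 23319) - 214) = 1/(-31088 - 214) = 1/(-31302) = -1/31302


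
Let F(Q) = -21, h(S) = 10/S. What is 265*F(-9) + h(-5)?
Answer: -5567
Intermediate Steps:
265*F(-9) + h(-5) = 265*(-21) + 10/(-5) = -5565 + 10*(-1/5) = -5565 - 2 = -5567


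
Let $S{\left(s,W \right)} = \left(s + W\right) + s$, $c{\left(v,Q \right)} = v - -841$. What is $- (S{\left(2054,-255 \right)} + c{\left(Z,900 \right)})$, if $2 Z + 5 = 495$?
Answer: $-4939$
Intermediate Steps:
$Z = 245$ ($Z = - \frac{5}{2} + \frac{1}{2} \cdot 495 = - \frac{5}{2} + \frac{495}{2} = 245$)
$c{\left(v,Q \right)} = 841 + v$ ($c{\left(v,Q \right)} = v + 841 = 841 + v$)
$S{\left(s,W \right)} = W + 2 s$ ($S{\left(s,W \right)} = \left(W + s\right) + s = W + 2 s$)
$- (S{\left(2054,-255 \right)} + c{\left(Z,900 \right)}) = - (\left(-255 + 2 \cdot 2054\right) + \left(841 + 245\right)) = - (\left(-255 + 4108\right) + 1086) = - (3853 + 1086) = \left(-1\right) 4939 = -4939$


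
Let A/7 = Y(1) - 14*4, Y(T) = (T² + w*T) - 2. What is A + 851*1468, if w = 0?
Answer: 1248869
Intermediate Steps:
Y(T) = -2 + T² (Y(T) = (T² + 0*T) - 2 = (T² + 0) - 2 = T² - 2 = -2 + T²)
A = -399 (A = 7*((-2 + 1²) - 14*4) = 7*((-2 + 1) - 56) = 7*(-1 - 56) = 7*(-57) = -399)
A + 851*1468 = -399 + 851*1468 = -399 + 1249268 = 1248869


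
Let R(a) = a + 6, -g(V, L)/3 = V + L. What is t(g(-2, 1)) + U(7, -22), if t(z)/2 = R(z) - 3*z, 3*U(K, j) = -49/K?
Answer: -7/3 ≈ -2.3333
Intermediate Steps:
U(K, j) = -49/(3*K) (U(K, j) = (-49/K)/3 = -49/(3*K))
g(V, L) = -3*L - 3*V (g(V, L) = -3*(V + L) = -3*(L + V) = -3*L - 3*V)
R(a) = 6 + a
t(z) = 12 - 4*z (t(z) = 2*((6 + z) - 3*z) = 2*(6 - 2*z) = 12 - 4*z)
t(g(-2, 1)) + U(7, -22) = (12 - 4*(-3*1 - 3*(-2))) - 49/3/7 = (12 - 4*(-3 + 6)) - 49/3*1/7 = (12 - 4*3) - 7/3 = (12 - 12) - 7/3 = 0 - 7/3 = -7/3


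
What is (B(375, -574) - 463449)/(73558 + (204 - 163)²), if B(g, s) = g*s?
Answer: -678699/75239 ≈ -9.0206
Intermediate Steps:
(B(375, -574) - 463449)/(73558 + (204 - 163)²) = (375*(-574) - 463449)/(73558 + (204 - 163)²) = (-215250 - 463449)/(73558 + 41²) = -678699/(73558 + 1681) = -678699/75239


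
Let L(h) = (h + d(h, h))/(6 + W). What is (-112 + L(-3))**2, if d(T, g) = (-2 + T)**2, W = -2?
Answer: 45369/4 ≈ 11342.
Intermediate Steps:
L(h) = h/4 + (-2 + h)**2/4 (L(h) = (h + (-2 + h)**2)/(6 - 2) = (h + (-2 + h)**2)/4 = (h + (-2 + h)**2)*(1/4) = h/4 + (-2 + h)**2/4)
(-112 + L(-3))**2 = (-112 + ((1/4)*(-3) + (-2 - 3)**2/4))**2 = (-112 + (-3/4 + (1/4)*(-5)**2))**2 = (-112 + (-3/4 + (1/4)*25))**2 = (-112 + (-3/4 + 25/4))**2 = (-112 + 11/2)**2 = (-213/2)**2 = 45369/4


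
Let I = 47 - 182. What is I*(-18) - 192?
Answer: 2238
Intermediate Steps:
I = -135
I*(-18) - 192 = -135*(-18) - 192 = 2430 - 192 = 2238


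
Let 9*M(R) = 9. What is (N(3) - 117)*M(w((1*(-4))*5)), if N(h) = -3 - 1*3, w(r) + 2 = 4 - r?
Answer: -123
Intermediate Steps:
w(r) = 2 - r (w(r) = -2 + (4 - r) = 2 - r)
M(R) = 1 (M(R) = (1/9)*9 = 1)
N(h) = -6 (N(h) = -3 - 3 = -6)
(N(3) - 117)*M(w((1*(-4))*5)) = (-6 - 117)*1 = -123*1 = -123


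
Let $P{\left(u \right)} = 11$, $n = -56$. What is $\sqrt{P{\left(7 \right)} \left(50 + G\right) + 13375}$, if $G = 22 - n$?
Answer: $\sqrt{14783} \approx 121.59$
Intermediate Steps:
$G = 78$ ($G = 22 - -56 = 22 + 56 = 78$)
$\sqrt{P{\left(7 \right)} \left(50 + G\right) + 13375} = \sqrt{11 \left(50 + 78\right) + 13375} = \sqrt{11 \cdot 128 + 13375} = \sqrt{1408 + 13375} = \sqrt{14783}$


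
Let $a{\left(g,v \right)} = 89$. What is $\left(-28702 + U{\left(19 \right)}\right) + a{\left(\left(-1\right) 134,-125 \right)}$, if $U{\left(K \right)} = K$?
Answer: $-28594$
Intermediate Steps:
$\left(-28702 + U{\left(19 \right)}\right) + a{\left(\left(-1\right) 134,-125 \right)} = \left(-28702 + 19\right) + 89 = -28683 + 89 = -28594$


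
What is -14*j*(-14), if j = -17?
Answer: -3332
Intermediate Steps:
-14*j*(-14) = -14*(-17)*(-14) = 238*(-14) = -3332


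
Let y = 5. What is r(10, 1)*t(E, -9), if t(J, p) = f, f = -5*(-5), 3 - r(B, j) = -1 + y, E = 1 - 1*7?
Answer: -25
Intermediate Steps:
E = -6 (E = 1 - 7 = -6)
r(B, j) = -1 (r(B, j) = 3 - (-1 + 5) = 3 - 1*4 = 3 - 4 = -1)
f = 25
t(J, p) = 25
r(10, 1)*t(E, -9) = -1*25 = -25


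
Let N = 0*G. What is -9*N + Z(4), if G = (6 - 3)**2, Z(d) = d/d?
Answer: 1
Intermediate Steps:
Z(d) = 1
G = 9 (G = 3**2 = 9)
N = 0 (N = 0*9 = 0)
-9*N + Z(4) = -9*0 + 1 = 0 + 1 = 1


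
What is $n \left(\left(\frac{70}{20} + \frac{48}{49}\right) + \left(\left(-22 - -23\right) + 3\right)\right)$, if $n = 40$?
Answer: $\frac{16620}{49} \approx 339.18$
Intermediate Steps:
$n \left(\left(\frac{70}{20} + \frac{48}{49}\right) + \left(\left(-22 - -23\right) + 3\right)\right) = 40 \left(\left(\frac{70}{20} + \frac{48}{49}\right) + \left(\left(-22 - -23\right) + 3\right)\right) = 40 \left(\left(70 \cdot \frac{1}{20} + 48 \cdot \frac{1}{49}\right) + \left(\left(-22 + 23\right) + 3\right)\right) = 40 \left(\left(\frac{7}{2} + \frac{48}{49}\right) + \left(1 + 3\right)\right) = 40 \left(\frac{439}{98} + 4\right) = 40 \cdot \frac{831}{98} = \frac{16620}{49}$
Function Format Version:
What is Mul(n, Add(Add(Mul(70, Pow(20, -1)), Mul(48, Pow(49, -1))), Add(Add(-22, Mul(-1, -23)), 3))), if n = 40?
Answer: Rational(16620, 49) ≈ 339.18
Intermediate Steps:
Mul(n, Add(Add(Mul(70, Pow(20, -1)), Mul(48, Pow(49, -1))), Add(Add(-22, Mul(-1, -23)), 3))) = Mul(40, Add(Add(Mul(70, Pow(20, -1)), Mul(48, Pow(49, -1))), Add(Add(-22, Mul(-1, -23)), 3))) = Mul(40, Add(Add(Mul(70, Rational(1, 20)), Mul(48, Rational(1, 49))), Add(Add(-22, 23), 3))) = Mul(40, Add(Add(Rational(7, 2), Rational(48, 49)), Add(1, 3))) = Mul(40, Add(Rational(439, 98), 4)) = Mul(40, Rational(831, 98)) = Rational(16620, 49)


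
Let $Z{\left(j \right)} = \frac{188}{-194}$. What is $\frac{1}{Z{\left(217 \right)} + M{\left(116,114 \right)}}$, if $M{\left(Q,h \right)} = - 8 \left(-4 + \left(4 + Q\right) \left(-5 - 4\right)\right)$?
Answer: $\frac{97}{841090} \approx 0.00011533$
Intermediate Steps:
$Z{\left(j \right)} = - \frac{94}{97}$ ($Z{\left(j \right)} = 188 \left(- \frac{1}{194}\right) = - \frac{94}{97}$)
$M{\left(Q,h \right)} = 320 + 72 Q$ ($M{\left(Q,h \right)} = - 8 \left(-4 + \left(4 + Q\right) \left(-9\right)\right) = - 8 \left(-4 - \left(36 + 9 Q\right)\right) = - 8 \left(-40 - 9 Q\right) = 320 + 72 Q$)
$\frac{1}{Z{\left(217 \right)} + M{\left(116,114 \right)}} = \frac{1}{- \frac{94}{97} + \left(320 + 72 \cdot 116\right)} = \frac{1}{- \frac{94}{97} + \left(320 + 8352\right)} = \frac{1}{- \frac{94}{97} + 8672} = \frac{1}{\frac{841090}{97}} = \frac{97}{841090}$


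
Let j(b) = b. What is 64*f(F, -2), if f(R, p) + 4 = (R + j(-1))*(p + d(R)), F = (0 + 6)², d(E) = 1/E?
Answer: -42064/9 ≈ -4673.8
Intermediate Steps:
F = 36 (F = 6² = 36)
f(R, p) = -4 + (-1 + R)*(p + 1/R) (f(R, p) = -4 + (R - 1)*(p + 1/R) = -4 + (-1 + R)*(p + 1/R))
64*f(F, -2) = 64*(-3 - 1*(-2) - 1/36 + 36*(-2)) = 64*(-3 + 2 - 1*1/36 - 72) = 64*(-3 + 2 - 1/36 - 72) = 64*(-2629/36) = -42064/9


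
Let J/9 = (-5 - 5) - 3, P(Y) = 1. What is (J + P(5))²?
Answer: 13456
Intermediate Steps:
J = -117 (J = 9*((-5 - 5) - 3) = 9*(-10 - 3) = 9*(-13) = -117)
(J + P(5))² = (-117 + 1)² = (-116)² = 13456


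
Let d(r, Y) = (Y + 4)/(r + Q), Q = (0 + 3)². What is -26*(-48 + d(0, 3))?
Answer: 11050/9 ≈ 1227.8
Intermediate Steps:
Q = 9 (Q = 3² = 9)
d(r, Y) = (4 + Y)/(9 + r) (d(r, Y) = (Y + 4)/(r + 9) = (4 + Y)/(9 + r))
-26*(-48 + d(0, 3)) = -26*(-48 + (4 + 3)/(9 + 0)) = -26*(-48 + 7/9) = -26*(-425/9) = 11050/9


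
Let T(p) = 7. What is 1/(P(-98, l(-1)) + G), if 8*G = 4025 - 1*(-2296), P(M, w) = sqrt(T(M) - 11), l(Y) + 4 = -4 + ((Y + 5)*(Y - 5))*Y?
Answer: 50568/39955297 - 128*I/39955297 ≈ 0.0012656 - 3.2036e-6*I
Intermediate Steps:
l(Y) = -8 + Y*(-5 + Y)*(5 + Y) (l(Y) = -4 + (-4 + ((Y + 5)*(Y - 5))*Y) = -4 + (-4 + ((5 + Y)*(-5 + Y))*Y) = -4 + (-4 + ((-5 + Y)*(5 + Y))*Y) = -4 + (-4 + Y*(-5 + Y)*(5 + Y)) = -8 + Y*(-5 + Y)*(5 + Y))
P(M, w) = 2*I (P(M, w) = sqrt(7 - 11) = sqrt(-4) = 2*I)
G = 6321/8 (G = (4025 - 1*(-2296))/8 = (4025 + 2296)/8 = (1/8)*6321 = 6321/8 ≈ 790.13)
1/(P(-98, l(-1)) + G) = 1/(2*I + 6321/8) = 1/(6321/8 + 2*I) = 64*(6321/8 - 2*I)/39955297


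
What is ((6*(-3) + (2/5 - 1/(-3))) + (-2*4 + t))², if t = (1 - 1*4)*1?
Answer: 179776/225 ≈ 799.00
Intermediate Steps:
t = -3 (t = (1 - 4)*1 = -3*1 = -3)
((6*(-3) + (2/5 - 1/(-3))) + (-2*4 + t))² = ((6*(-3) + (2/5 - 1/(-3))) + (-2*4 - 3))² = ((-18 + (2*(⅕) - 1*(-⅓))) + (-8 - 3))² = ((-18 + (⅖ + ⅓)) - 11)² = ((-18 + 11/15) - 11)² = (-259/15 - 11)² = (-424/15)² = 179776/225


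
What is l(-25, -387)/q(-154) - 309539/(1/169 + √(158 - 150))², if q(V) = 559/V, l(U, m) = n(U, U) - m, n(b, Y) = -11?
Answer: -1132210005309822805/29183326825471 + 5976342524204*√2/52206309169 ≈ -38635.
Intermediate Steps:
l(U, m) = -11 - m
l(-25, -387)/q(-154) - 309539/(1/169 + √(158 - 150))² = (-11 - 1*(-387))/((559/(-154))) - 309539/(1/169 + √(158 - 150))² = (-11 + 387)/((559*(-1/154))) - 309539/(1/169 + √8)² = 376/(-559/154) - 309539/(1/169 + 2*√2)² = 376*(-154/559) - 309539/(1/169 + 2*√2)² = -57904/559 - 309539/(1/169 + 2*√2)²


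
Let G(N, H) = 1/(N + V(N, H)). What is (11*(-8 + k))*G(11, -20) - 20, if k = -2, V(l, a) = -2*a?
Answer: -1130/51 ≈ -22.157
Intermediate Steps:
G(N, H) = 1/(N - 2*H)
(11*(-8 + k))*G(11, -20) - 20 = (11*(-8 - 2))*(-1/(-1*11 + 2*(-20))) - 20 = (11*(-10))*(-1/(-11 - 40)) - 20 = -(-110)/(-51) - 20 = -(-110)*(-1)/51 - 20 = -110*1/51 - 20 = -110/51 - 20 = -1130/51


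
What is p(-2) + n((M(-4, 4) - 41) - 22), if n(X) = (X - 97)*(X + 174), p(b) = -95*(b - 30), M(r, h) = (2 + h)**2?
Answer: -15188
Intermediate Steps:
p(b) = 2850 - 95*b (p(b) = -95*(-30 + b) = 2850 - 95*b)
n(X) = (-97 + X)*(174 + X)
p(-2) + n((M(-4, 4) - 41) - 22) = (2850 - 95*(-2)) + (-16878 + (((2 + 4)**2 - 41) - 22)**2 + 77*(((2 + 4)**2 - 41) - 22)) = (2850 + 190) + (-16878 + ((6**2 - 41) - 22)**2 + 77*((6**2 - 41) - 22)) = 3040 + (-16878 + ((36 - 41) - 22)**2 + 77*((36 - 41) - 22)) = 3040 + (-16878 + (-5 - 22)**2 + 77*(-5 - 22)) = 3040 + (-16878 + (-27)**2 + 77*(-27)) = 3040 + (-16878 + 729 - 2079) = 3040 - 18228 = -15188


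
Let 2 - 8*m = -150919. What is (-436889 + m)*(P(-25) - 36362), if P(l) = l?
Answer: 121685077917/8 ≈ 1.5211e+10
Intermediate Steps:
m = 150921/8 (m = ¼ - ⅛*(-150919) = ¼ + 150919/8 = 150921/8 ≈ 18865.)
(-436889 + m)*(P(-25) - 36362) = (-436889 + 150921/8)*(-25 - 36362) = -3344191/8*(-36387) = 121685077917/8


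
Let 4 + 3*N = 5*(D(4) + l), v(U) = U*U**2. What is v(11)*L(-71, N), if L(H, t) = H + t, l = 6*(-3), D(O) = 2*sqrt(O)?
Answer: -381997/3 ≈ -1.2733e+5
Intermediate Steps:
v(U) = U**3
l = -18
N = -74/3 (N = -4/3 + (5*(2*sqrt(4) - 18))/3 = -4/3 + (5*(2*2 - 18))/3 = -4/3 + (5*(4 - 18))/3 = -4/3 + (5*(-14))/3 = -4/3 + (1/3)*(-70) = -4/3 - 70/3 = -74/3 ≈ -24.667)
v(11)*L(-71, N) = 11**3*(-71 - 74/3) = 1331*(-287/3) = -381997/3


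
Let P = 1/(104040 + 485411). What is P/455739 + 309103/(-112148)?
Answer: -83036134558545619/30126968740142772 ≈ -2.7562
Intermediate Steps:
P = 1/589451 ≈ 1.6965e-6
P/455739 + 309103/(-112148) = (1/589451)/455739 + 309103/(-112148) = (1/589451)*(1/455739) + 309103*(-1/112148) = 1/268635809289 - 309103/112148 = -83036134558545619/30126968740142772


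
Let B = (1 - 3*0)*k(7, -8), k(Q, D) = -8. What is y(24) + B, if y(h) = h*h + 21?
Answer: 589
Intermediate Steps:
y(h) = 21 + h² (y(h) = h² + 21 = 21 + h²)
B = -8 (B = (1 - 3*0)*(-8) = (1 + 0)*(-8) = 1*(-8) = -8)
y(24) + B = (21 + 24²) - 8 = (21 + 576) - 8 = 597 - 8 = 589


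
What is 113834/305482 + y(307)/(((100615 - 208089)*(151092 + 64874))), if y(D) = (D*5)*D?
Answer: 1321013134375083/3545230093212044 ≈ 0.37262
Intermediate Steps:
y(D) = 5*D**2 (y(D) = (5*D)*D = 5*D**2)
113834/305482 + y(307)/(((100615 - 208089)*(151092 + 64874))) = 113834/305482 + (5*307**2)/(((100615 - 208089)*(151092 + 64874))) = 113834*(1/305482) + (5*94249)/((-107474*215966)) = 56917/152741 + 471245/(-23210729884) = 56917/152741 + 471245*(-1/23210729884) = 56917/152741 - 471245/23210729884 = 1321013134375083/3545230093212044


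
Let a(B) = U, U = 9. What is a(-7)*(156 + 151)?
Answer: 2763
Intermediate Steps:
a(B) = 9
a(-7)*(156 + 151) = 9*(156 + 151) = 9*307 = 2763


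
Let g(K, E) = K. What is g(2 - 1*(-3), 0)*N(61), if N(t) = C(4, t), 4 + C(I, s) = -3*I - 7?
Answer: -115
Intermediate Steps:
C(I, s) = -11 - 3*I (C(I, s) = -4 + (-3*I - 7) = -4 + (-7 - 3*I) = -11 - 3*I)
N(t) = -23 (N(t) = -11 - 3*4 = -11 - 12 = -23)
g(2 - 1*(-3), 0)*N(61) = (2 - 1*(-3))*(-23) = (2 + 3)*(-23) = 5*(-23) = -115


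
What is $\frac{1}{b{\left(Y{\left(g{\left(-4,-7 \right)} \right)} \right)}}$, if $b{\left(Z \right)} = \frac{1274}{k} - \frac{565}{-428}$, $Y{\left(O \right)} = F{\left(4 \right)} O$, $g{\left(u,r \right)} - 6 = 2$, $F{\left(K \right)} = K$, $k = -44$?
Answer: $- \frac{4708}{130103} \approx -0.036187$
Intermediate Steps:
$g{\left(u,r \right)} = 8$ ($g{\left(u,r \right)} = 6 + 2 = 8$)
$Y{\left(O \right)} = 4 O$
$b{\left(Z \right)} = - \frac{130103}{4708}$ ($b{\left(Z \right)} = \frac{1274}{-44} - \frac{565}{-428} = 1274 \left(- \frac{1}{44}\right) - - \frac{565}{428} = - \frac{637}{22} + \frac{565}{428} = - \frac{130103}{4708}$)
$\frac{1}{b{\left(Y{\left(g{\left(-4,-7 \right)} \right)} \right)}} = \frac{1}{- \frac{130103}{4708}} = - \frac{4708}{130103}$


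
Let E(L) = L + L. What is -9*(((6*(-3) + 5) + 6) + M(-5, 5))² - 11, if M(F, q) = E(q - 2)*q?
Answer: -4772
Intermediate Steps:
E(L) = 2*L
M(F, q) = q*(-4 + 2*q) (M(F, q) = (2*(q - 2))*q = (2*(-2 + q))*q = (-4 + 2*q)*q = q*(-4 + 2*q))
-9*(((6*(-3) + 5) + 6) + M(-5, 5))² - 11 = -9*(((6*(-3) + 5) + 6) + 2*5*(-2 + 5))² - 11 = -9*(((-18 + 5) + 6) + 2*5*3)² - 11 = -9*((-13 + 6) + 30)² - 11 = -9*(-7 + 30)² - 11 = -9*23² - 11 = -9*529 - 11 = -4761 - 11 = -4772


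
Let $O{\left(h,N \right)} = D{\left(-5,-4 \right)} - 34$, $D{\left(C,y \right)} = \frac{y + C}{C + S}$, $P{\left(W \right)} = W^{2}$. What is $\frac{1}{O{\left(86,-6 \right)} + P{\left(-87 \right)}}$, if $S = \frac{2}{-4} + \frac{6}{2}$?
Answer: $\frac{5}{37693} \approx 0.00013265$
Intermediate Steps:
$S = \frac{5}{2}$ ($S = 2 \left(- \frac{1}{4}\right) + 6 \cdot \frac{1}{2} = - \frac{1}{2} + 3 = \frac{5}{2} \approx 2.5$)
$D{\left(C,y \right)} = \frac{C + y}{\frac{5}{2} + C}$ ($D{\left(C,y \right)} = \frac{y + C}{C + \frac{5}{2}} = \frac{C + y}{\frac{5}{2} + C}$)
$O{\left(h,N \right)} = - \frac{152}{5}$ ($O{\left(h,N \right)} = \frac{2 \left(-5 - 4\right)}{5 + 2 \left(-5\right)} - 34 = 2 \frac{1}{5 - 10} \left(-9\right) - 34 = 2 \frac{1}{-5} \left(-9\right) - 34 = 2 \left(- \frac{1}{5}\right) \left(-9\right) - 34 = \frac{18}{5} - 34 = - \frac{152}{5}$)
$\frac{1}{O{\left(86,-6 \right)} + P{\left(-87 \right)}} = \frac{1}{- \frac{152}{5} + \left(-87\right)^{2}} = \frac{1}{- \frac{152}{5} + 7569} = \frac{1}{\frac{37693}{5}} = \frac{5}{37693}$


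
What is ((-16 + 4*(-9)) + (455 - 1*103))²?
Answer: 90000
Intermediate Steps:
((-16 + 4*(-9)) + (455 - 1*103))² = ((-16 - 36) + (455 - 103))² = (-52 + 352)² = 300² = 90000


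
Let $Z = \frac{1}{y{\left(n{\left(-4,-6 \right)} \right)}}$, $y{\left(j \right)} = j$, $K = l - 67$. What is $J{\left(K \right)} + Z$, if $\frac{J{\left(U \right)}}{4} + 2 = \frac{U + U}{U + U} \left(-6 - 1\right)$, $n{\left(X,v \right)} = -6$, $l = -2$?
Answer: $- \frac{217}{6} \approx -36.167$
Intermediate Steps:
$K = -69$ ($K = -2 - 67 = -69$)
$J{\left(U \right)} = -36$ ($J{\left(U \right)} = -8 + 4 \frac{U + U}{U + U} \left(-6 - 1\right) = -8 + 4 \frac{2 U}{2 U} \left(-7\right) = -8 + 4 \cdot 2 U \frac{1}{2 U} \left(-7\right) = -8 + 4 \cdot 1 \left(-7\right) = -8 + 4 \left(-7\right) = -8 - 28 = -36$)
$Z = - \frac{1}{6}$ ($Z = \frac{1}{-6} = - \frac{1}{6} \approx -0.16667$)
$J{\left(K \right)} + Z = -36 - \frac{1}{6} = - \frac{217}{6}$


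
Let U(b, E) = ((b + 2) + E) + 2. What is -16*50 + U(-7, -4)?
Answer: -807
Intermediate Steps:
U(b, E) = 4 + E + b (U(b, E) = ((2 + b) + E) + 2 = (2 + E + b) + 2 = 4 + E + b)
-16*50 + U(-7, -4) = -16*50 + (4 - 4 - 7) = -800 - 7 = -807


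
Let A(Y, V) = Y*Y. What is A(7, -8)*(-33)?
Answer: -1617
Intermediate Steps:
A(Y, V) = Y**2
A(7, -8)*(-33) = 7**2*(-33) = 49*(-33) = -1617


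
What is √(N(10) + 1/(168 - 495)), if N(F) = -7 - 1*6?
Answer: 2*I*√347601/327 ≈ 3.606*I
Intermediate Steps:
N(F) = -13 (N(F) = -7 - 6 = -13)
√(N(10) + 1/(168 - 495)) = √(-13 + 1/(168 - 495)) = √(-13 + 1/(-327)) = √(-13 - 1/327) = √(-4252/327) = 2*I*√347601/327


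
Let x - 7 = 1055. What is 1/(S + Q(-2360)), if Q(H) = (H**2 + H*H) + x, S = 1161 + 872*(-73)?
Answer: 1/11077767 ≈ 9.0271e-8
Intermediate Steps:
x = 1062 (x = 7 + 1055 = 1062)
S = -62495 (S = 1161 - 63656 = -62495)
Q(H) = 1062 + 2*H**2 (Q(H) = (H**2 + H*H) + 1062 = (H**2 + H**2) + 1062 = 2*H**2 + 1062 = 1062 + 2*H**2)
1/(S + Q(-2360)) = 1/(-62495 + (1062 + 2*(-2360)**2)) = 1/(-62495 + (1062 + 2*5569600)) = 1/(-62495 + (1062 + 11139200)) = 1/(-62495 + 11140262) = 1/11077767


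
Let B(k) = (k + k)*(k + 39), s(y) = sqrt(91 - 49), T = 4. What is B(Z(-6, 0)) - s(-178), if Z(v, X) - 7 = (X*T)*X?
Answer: 644 - sqrt(42) ≈ 637.52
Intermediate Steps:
s(y) = sqrt(42)
Z(v, X) = 7 + 4*X**2 (Z(v, X) = 7 + (X*4)*X = 7 + (4*X)*X = 7 + 4*X**2)
B(k) = 2*k*(39 + k) (B(k) = (2*k)*(39 + k) = 2*k*(39 + k))
B(Z(-6, 0)) - s(-178) = 2*(7 + 4*0**2)*(39 + (7 + 4*0**2)) - sqrt(42) = 2*(7 + 4*0)*(39 + (7 + 4*0)) - sqrt(42) = 2*(7 + 0)*(39 + (7 + 0)) - sqrt(42) = 2*7*(39 + 7) - sqrt(42) = 2*7*46 - sqrt(42) = 644 - sqrt(42)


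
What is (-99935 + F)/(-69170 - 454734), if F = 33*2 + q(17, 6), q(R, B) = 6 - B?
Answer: 99869/523904 ≈ 0.19062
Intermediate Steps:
F = 66 (F = 33*2 + (6 - 1*6) = 66 + (6 - 6) = 66 + 0 = 66)
(-99935 + F)/(-69170 - 454734) = (-99935 + 66)/(-69170 - 454734) = -99869/(-523904) = -99869*(-1/523904) = 99869/523904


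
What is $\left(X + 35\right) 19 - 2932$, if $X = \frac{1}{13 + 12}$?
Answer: $- \frac{56656}{25} \approx -2266.2$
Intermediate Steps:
$X = \frac{1}{25} \approx 0.04$
$\left(X + 35\right) 19 - 2932 = \left(\frac{1}{25} + 35\right) 19 - 2932 = \frac{876}{25} \cdot 19 - 2932 = \frac{16644}{25} - 2932 = - \frac{56656}{25}$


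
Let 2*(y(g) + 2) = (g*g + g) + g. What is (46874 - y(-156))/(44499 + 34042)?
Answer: 34864/78541 ≈ 0.44390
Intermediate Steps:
y(g) = -2 + g + g²/2 (y(g) = -2 + ((g*g + g) + g)/2 = -2 + ((g² + g) + g)/2 = -2 + ((g + g²) + g)/2 = -2 + (g² + 2*g)/2 = -2 + (g + g²/2) = -2 + g + g²/2)
(46874 - y(-156))/(44499 + 34042) = (46874 - (-2 - 156 + (½)*(-156)²))/(44499 + 34042) = (46874 - (-2 - 156 + (½)*24336))/78541 = (46874 - (-2 - 156 + 12168))*(1/78541) = (46874 - 1*12010)*(1/78541) = (46874 - 12010)*(1/78541) = 34864*(1/78541) = 34864/78541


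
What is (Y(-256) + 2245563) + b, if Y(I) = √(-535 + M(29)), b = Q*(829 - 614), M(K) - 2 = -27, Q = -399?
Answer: 2159778 + 4*I*√35 ≈ 2.1598e+6 + 23.664*I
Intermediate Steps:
M(K) = -25 (M(K) = 2 - 27 = -25)
b = -85785 (b = -399*(829 - 614) = -399*215 = -85785)
Y(I) = 4*I*√35 (Y(I) = √(-535 - 25) = √(-560) = 4*I*√35)
(Y(-256) + 2245563) + b = (4*I*√35 + 2245563) - 85785 = (2245563 + 4*I*√35) - 85785 = 2159778 + 4*I*√35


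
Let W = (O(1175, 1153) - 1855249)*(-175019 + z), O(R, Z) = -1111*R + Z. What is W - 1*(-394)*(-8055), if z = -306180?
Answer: 1520355172009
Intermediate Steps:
O(R, Z) = Z - 1111*R
W = 1520358345679 (W = ((1153 - 1111*1175) - 1855249)*(-175019 - 306180) = ((1153 - 1305425) - 1855249)*(-481199) = (-1304272 - 1855249)*(-481199) = -3159521*(-481199) = 1520358345679)
W - 1*(-394)*(-8055) = 1520358345679 - 1*(-394)*(-8055) = 1520358345679 + 394*(-8055) = 1520358345679 - 3173670 = 1520355172009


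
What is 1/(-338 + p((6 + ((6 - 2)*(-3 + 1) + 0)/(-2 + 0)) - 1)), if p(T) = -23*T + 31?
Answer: -1/514 ≈ -0.0019455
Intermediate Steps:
p(T) = 31 - 23*T
1/(-338 + p((6 + ((6 - 2)*(-3 + 1) + 0)/(-2 + 0)) - 1)) = 1/(-338 + (31 - 23*((6 + ((6 - 2)*(-3 + 1) + 0)/(-2 + 0)) - 1))) = 1/(-338 + (31 - 23*((6 + (4*(-2) + 0)/(-2)) - 1))) = 1/(-338 + (31 - 23*((6 + (-8 + 0)*(-½)) - 1))) = 1/(-338 + (31 - 23*((6 - 8*(-½)) - 1))) = 1/(-338 + (31 - 23*((6 + 4) - 1))) = 1/(-338 + (31 - 23*(10 - 1))) = 1/(-338 + (31 - 23*9)) = 1/(-338 + (31 - 207)) = 1/(-338 - 176) = 1/(-514) = -1/514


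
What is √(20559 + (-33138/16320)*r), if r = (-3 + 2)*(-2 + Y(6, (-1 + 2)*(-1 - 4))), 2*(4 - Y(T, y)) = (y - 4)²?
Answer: 3*√1052259285/680 ≈ 143.11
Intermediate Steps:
Y(T, y) = 4 - (-4 + y)²/2 (Y(T, y) = 4 - (y - 4)²/2 = 4 - (-4 + y)²/2)
r = 77/2 (r = (-3 + 2)*(-2 + (4 - (-4 + (-1 + 2)*(-1 - 4))²/2)) = -(-2 + (4 - (-4 + 1*(-5))²/2)) = -(-2 + (4 - (-4 - 5)²/2)) = -(-2 + (4 - ½*(-9)²)) = -(-2 + (4 - ½*81)) = -(-2 + (4 - 81/2)) = -(-2 - 73/2) = -1*(-77/2) = 77/2 ≈ 38.500)
√(20559 + (-33138/16320)*r) = √(20559 - 33138/16320*(77/2)) = √(20559 - 33138*1/16320*(77/2)) = √(20559 - 5523/2720*77/2) = √(20559 - 425271/5440) = √(111415689/5440) = 3*√1052259285/680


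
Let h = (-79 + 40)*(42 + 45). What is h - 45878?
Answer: -49271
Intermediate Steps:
h = -3393 (h = -39*87 = -3393)
h - 45878 = -3393 - 45878 = -49271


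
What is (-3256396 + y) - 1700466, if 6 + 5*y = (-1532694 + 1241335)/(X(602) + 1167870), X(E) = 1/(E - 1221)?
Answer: -3583373591026077/722911529 ≈ -4.9569e+6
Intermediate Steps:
X(E) = 1/(-1221 + E)
y = -903564079/722911529 (y = -6/5 + ((-1532694 + 1241335)/(1/(-1221 + 602) + 1167870))/5 = -6/5 + (-291359/(1/(-619) + 1167870))/5 = -6/5 + (-291359/(-1/619 + 1167870))/5 = -6/5 + (-291359/722911529/619)/5 = -6/5 + (-291359*619/722911529)/5 = -6/5 + (⅕)*(-180351221/722911529) = -6/5 - 180351221/3614557645 = -903564079/722911529 ≈ -1.2499)
(-3256396 + y) - 1700466 = (-3256396 - 903564079/722911529) - 1700466 = -2354087114953563/722911529 - 1700466 = -3583373591026077/722911529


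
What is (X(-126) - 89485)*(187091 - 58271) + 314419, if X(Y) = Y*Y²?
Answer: -269215579601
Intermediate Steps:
X(Y) = Y³
(X(-126) - 89485)*(187091 - 58271) + 314419 = ((-126)³ - 89485)*(187091 - 58271) + 314419 = (-2000376 - 89485)*128820 + 314419 = -2089861*128820 + 314419 = -269215894020 + 314419 = -269215579601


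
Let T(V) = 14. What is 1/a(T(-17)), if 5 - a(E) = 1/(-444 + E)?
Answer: 430/2151 ≈ 0.19991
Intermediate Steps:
a(E) = 5 - 1/(-444 + E)
1/a(T(-17)) = 1/((-2221 + 5*14)/(-444 + 14)) = 1/((-2221 + 70)/(-430)) = 1/(-1/430*(-2151)) = 1/(2151/430) = 430/2151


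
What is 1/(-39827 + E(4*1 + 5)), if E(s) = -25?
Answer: -1/39852 ≈ -2.5093e-5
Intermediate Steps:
1/(-39827 + E(4*1 + 5)) = 1/(-39827 - 25) = 1/(-39852) = -1/39852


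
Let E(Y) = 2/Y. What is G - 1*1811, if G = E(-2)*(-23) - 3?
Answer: -1791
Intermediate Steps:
G = 20 (G = (2/(-2))*(-23) - 3 = (2*(-½))*(-23) - 3 = -1*(-23) - 3 = 23 - 3 = 20)
G - 1*1811 = 20 - 1*1811 = 20 - 1811 = -1791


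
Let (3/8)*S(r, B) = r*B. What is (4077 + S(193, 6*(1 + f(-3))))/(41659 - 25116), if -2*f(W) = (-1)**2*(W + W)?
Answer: 16429/16543 ≈ 0.99311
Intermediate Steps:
f(W) = -W (f(W) = -(-1)**2*(W + W)/2 = -2*W/2 = -W)
S(r, B) = 8*B*r/3 (S(r, B) = 8*(r*B)/3 = 8*(B*r)/3 = 8*B*r/3)
(4077 + S(193, 6*(1 + f(-3))))/(41659 - 25116) = (4077 + (8/3)*(6*(1 - 1*(-3)))*193)/(41659 - 25116) = (4077 + (8/3)*(6*(1 + 3))*193)/16543 = (4077 + (8/3)*(6*4)*193)*(1/16543) = (4077 + (8/3)*24*193)*(1/16543) = (4077 + 12352)*(1/16543) = 16429*(1/16543) = 16429/16543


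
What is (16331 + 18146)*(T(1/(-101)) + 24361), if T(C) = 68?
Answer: 842238633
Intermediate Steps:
(16331 + 18146)*(T(1/(-101)) + 24361) = (16331 + 18146)*(68 + 24361) = 34477*24429 = 842238633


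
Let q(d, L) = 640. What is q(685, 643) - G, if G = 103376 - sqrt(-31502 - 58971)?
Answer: -102736 + I*sqrt(90473) ≈ -1.0274e+5 + 300.79*I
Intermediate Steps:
G = 103376 - I*sqrt(90473) (G = 103376 - sqrt(-90473) = 103376 - I*sqrt(90473) ≈ 1.0338e+5 - 300.79*I)
q(685, 643) - G = 640 - (103376 - I*sqrt(90473)) = 640 + (-103376 + I*sqrt(90473)) = -102736 + I*sqrt(90473)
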